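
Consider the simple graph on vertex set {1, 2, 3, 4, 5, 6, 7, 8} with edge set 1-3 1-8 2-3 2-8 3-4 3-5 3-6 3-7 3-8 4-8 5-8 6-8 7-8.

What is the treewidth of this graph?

2

A width-2 tree decomposition is:
Bags: B1 = {3, 5, 8}  B2 = {3, 6, 8}  B3 = {1, 3, 8}  B4 = {3, 7, 8}  B5 = {2, 3, 8}  B6 = {3, 4, 8}
Tree: B1–B2, B2–B3, B1–B4, B4–B5, B4–B6
Every bag has size at most 3, so the width is 3 − 1 = 2 and tw(G) ≤ 2. Conversely, {1, 3, 8} is a clique of size 3, and the vertices of any clique must share a bag in every tree decomposition; so some bag has ≥ 3 vertices and tw(G) ≥ 2. Hence tw(G) = 2 exactly.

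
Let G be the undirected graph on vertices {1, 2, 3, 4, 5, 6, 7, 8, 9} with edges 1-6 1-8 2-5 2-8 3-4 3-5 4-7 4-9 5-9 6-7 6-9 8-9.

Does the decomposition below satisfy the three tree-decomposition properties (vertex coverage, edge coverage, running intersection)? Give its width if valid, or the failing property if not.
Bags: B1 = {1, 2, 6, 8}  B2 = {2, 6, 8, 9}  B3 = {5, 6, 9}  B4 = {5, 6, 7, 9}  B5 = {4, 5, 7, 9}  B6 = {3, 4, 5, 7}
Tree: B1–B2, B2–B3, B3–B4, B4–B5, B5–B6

No — edge (2,5) lies in no bag.

A tree decomposition must satisfy three properties: every vertex lies in some bag; for every edge, both endpoints lie together in some bag; and for every vertex, the bags containing it form a connected subtree. Here edge (2,5) lies in no bag, so the decomposition is invalid.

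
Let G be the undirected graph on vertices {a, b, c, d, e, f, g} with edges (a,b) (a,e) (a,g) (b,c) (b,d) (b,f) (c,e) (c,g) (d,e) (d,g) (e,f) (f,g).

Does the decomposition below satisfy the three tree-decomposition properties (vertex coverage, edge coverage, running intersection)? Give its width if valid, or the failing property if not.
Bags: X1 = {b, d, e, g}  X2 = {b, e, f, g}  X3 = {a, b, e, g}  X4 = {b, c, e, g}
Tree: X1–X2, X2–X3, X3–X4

Every vertex of G appears in some bag (union = {a, b, c, d, e, f, g}); every edge is covered by a bag; and for each vertex v the set of bags containing v is connected in the bag tree. The decomposition is therefore valid. The largest bag has 4 vertices, so the width is 3.

Yes; width 3.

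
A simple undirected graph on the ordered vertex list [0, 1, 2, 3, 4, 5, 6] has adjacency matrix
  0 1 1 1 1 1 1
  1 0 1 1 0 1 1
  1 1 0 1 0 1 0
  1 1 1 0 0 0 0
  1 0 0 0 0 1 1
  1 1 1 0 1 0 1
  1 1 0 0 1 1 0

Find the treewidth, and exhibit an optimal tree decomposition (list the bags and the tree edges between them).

Treewidth 3.
Bags: B1 = {0, 1, 5, 6}  B2 = {0, 1, 2, 5}  B3 = {0, 4, 5, 6}  B4 = {0, 1, 2, 3}
Tree: B1–B2, B1–B3, B2–B4

Each bag holds 4 vertices, so the decomposition has width 3, which upper-bounds the treewidth. For the lower bound, the 4 vertices {0, 1, 2, 3} are pairwise adjacent, and any tree decomposition puts a clique entirely inside one bag — forcing width ≥ 3. Hence tw(G) = 3 exactly.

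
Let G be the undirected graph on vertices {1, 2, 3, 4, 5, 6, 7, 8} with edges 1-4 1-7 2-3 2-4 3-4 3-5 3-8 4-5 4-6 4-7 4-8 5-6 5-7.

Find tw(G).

2

A width-2 tree decomposition is:
Bags: B1 = {3, 4, 5}  B2 = {4, 5, 7}  B3 = {1, 4, 7}  B4 = {4, 5, 6}  B5 = {2, 3, 4}  B6 = {3, 4, 8}
Tree: B1–B2, B2–B3, B1–B4, B1–B5, B5–B6
The largest bag has 3 vertices, giving width 2; this decomposition certifies tw(G) ≤ 2. On the other hand G contains the 3-clique {1, 4, 7}. A clique must lie in a single bag of any decomposition, so no decomposition can have width below 2. The upper and lower bounds meet at 2, so that is the treewidth.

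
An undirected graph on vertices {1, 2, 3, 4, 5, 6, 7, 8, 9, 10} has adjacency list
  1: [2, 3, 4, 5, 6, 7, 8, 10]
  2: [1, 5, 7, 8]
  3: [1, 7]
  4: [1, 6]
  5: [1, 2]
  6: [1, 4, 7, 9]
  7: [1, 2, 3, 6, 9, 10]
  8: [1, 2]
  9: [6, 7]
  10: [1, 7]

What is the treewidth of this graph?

A width-2 tree decomposition is:
Bags: B1 = {1, 4, 6}  B2 = {1, 6, 7}  B3 = {1, 3, 7}  B4 = {1, 2, 7}  B5 = {1, 2, 8}  B6 = {1, 7, 10}  B7 = {6, 7, 9}  B8 = {1, 2, 5}
Tree: B1–B2, B2–B3, B2–B4, B4–B5, B4–B6, B2–B7, B4–B8
Every bag has size at most 3, so the width is 3 − 1 = 2 and tw(G) ≤ 2. On the other hand G contains the 3-clique {1, 2, 8}. A clique must lie in a single bag of any decomposition, so no decomposition can have width below 2. Hence tw(G) = 2 exactly.

2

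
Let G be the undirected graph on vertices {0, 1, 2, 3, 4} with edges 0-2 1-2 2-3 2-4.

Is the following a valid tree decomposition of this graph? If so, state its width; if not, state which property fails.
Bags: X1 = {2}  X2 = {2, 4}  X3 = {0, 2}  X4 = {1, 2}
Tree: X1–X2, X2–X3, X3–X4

No — vertex 3 appears in no bag.

A tree decomposition must satisfy three properties: every vertex lies in some bag; for every edge, both endpoints lie together in some bag; and for every vertex, the bags containing it form a connected subtree. Here vertex 3 appears in no bag, so the decomposition is invalid.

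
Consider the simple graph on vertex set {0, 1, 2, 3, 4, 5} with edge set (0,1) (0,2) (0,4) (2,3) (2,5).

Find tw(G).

1

A width-1 tree decomposition is:
Bags: B1 = {2, 5}  B2 = {0, 2}  B3 = {2, 3}  B4 = {0, 1}  B5 = {0, 4}
Tree: B1–B2, B1–B3, B2–B4, B4–B5
The largest bag has 2 vertices, giving width 1; this decomposition certifies tw(G) ≤ 1. G has an edge, so its treewidth is at least 1. Therefore the treewidth is 1.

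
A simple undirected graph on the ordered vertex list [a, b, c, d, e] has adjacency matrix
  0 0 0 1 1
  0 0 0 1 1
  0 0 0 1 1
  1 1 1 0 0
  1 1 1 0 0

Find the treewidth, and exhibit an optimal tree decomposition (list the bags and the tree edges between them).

Every bag has size at most 3, so the width is 3 − 1 = 2 and tw(G) ≤ 2. Since d–c–e–a–d is a cycle in G, G is not acyclic. Forests are exactly the graphs of treewidth ≤ 1, so tw(G) ≥ 2. Combining the bounds, tw(G) = 2.

Treewidth 2.
One optimal decomposition is:
Bags: B1 = {c, d, e}  B2 = {a, d, e}  B3 = {b, d, e}
Tree: B1–B2, B2–B3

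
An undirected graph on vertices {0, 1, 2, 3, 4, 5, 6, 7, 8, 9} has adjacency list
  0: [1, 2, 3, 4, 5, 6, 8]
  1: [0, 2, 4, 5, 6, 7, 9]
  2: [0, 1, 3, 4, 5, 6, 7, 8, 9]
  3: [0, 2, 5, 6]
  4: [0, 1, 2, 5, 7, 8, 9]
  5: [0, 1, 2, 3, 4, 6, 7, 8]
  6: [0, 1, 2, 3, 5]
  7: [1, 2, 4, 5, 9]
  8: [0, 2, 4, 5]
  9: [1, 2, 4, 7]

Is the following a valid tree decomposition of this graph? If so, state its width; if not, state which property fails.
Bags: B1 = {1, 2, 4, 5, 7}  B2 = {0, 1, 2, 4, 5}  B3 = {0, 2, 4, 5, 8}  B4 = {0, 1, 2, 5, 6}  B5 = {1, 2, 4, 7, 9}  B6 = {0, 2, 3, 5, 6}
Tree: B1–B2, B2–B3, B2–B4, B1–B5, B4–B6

Vertex coverage: the bags together contain {0, 1, 2, 3, 4, 5, 6, 7, 8, 9}, the full vertex set. Edge coverage: each edge of G has both endpoints in at least one bag. Running intersection: for every vertex, the bags containing it form a connected subtree. All three properties hold, so this is a valid tree decomposition of width max|bag| − 1 = 4, and hence tw(G) ≤ 4.

Yes; width 4.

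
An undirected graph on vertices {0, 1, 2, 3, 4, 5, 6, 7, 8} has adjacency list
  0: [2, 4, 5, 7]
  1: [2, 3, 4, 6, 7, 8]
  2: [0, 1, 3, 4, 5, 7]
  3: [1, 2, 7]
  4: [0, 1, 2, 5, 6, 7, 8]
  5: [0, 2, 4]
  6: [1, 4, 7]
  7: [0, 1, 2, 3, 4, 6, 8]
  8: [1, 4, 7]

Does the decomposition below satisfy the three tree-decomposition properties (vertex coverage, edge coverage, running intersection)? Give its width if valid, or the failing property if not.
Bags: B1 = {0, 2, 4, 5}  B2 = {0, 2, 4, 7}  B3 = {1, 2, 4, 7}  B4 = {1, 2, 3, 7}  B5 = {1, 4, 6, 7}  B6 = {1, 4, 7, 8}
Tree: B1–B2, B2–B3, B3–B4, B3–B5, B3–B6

Every vertex of G appears in some bag (union = {0, 1, 2, 3, 4, 5, 6, 7, 8}); every edge is covered by a bag; and for each vertex v the set of bags containing v is connected in the bag tree. The decomposition is therefore valid. The largest bag has 4 vertices, so the width is 3.

Yes; width 3.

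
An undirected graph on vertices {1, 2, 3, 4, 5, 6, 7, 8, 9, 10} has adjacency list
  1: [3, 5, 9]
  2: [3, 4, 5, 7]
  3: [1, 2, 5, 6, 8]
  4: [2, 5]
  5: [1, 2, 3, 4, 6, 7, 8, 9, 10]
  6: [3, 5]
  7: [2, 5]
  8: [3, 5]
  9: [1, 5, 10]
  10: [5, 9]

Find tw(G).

A width-2 tree decomposition is:
Bags: B1 = {2, 3, 5}  B2 = {1, 3, 5}  B3 = {2, 4, 5}  B4 = {2, 5, 7}  B5 = {1, 5, 9}  B6 = {3, 5, 6}  B7 = {5, 9, 10}  B8 = {3, 5, 8}
Tree: B1–B2, B1–B3, B3–B4, B2–B5, B2–B6, B5–B7, B2–B8
Each bag holds 3 vertices, so the decomposition has width 2, which upper-bounds the treewidth. On the other hand G contains the 3-clique {3, 5, 8}. A clique must lie in a single bag of any decomposition, so no decomposition can have width below 2. Combining the bounds, tw(G) = 2.

2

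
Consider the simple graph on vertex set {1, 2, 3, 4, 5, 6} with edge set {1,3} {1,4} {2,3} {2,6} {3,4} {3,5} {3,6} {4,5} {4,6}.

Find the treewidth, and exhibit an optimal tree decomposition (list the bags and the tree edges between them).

Treewidth 2.
Bags: B1 = {2, 3, 6}  B2 = {3, 4, 6}  B3 = {3, 4, 5}  B4 = {1, 3, 4}
Tree: B1–B2, B2–B3, B3–B4

Each bag holds 3 vertices, so the decomposition has width 2, which upper-bounds the treewidth. Conversely, {2, 3, 6} is a clique of size 3, and the vertices of any clique must share a bag in every tree decomposition; so some bag has ≥ 3 vertices and tw(G) ≥ 2. Hence tw(G) = 2 exactly.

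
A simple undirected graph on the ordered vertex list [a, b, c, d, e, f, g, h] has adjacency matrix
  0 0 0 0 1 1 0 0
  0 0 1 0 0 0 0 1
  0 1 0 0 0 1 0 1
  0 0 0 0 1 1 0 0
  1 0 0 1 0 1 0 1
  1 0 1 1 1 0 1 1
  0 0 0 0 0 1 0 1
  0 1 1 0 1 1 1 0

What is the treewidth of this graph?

2

A width-2 tree decomposition is:
Bags: B1 = {e, f, h}  B2 = {a, e, f}  B3 = {c, f, h}  B4 = {f, g, h}  B5 = {d, e, f}  B6 = {b, c, h}
Tree: B1–B2, B1–B3, B3–B4, B2–B5, B3–B6
The largest bag has 3 vertices, giving width 2; this decomposition certifies tw(G) ≤ 2. On the other hand G contains the 3-clique {d, e, f}. A clique must lie in a single bag of any decomposition, so no decomposition can have width below 2. The upper and lower bounds meet at 2, so that is the treewidth.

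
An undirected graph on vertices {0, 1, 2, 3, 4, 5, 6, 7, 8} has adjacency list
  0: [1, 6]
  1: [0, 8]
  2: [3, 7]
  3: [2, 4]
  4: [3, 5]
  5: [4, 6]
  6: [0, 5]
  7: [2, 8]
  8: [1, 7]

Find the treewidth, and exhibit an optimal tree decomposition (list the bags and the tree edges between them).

Every bag has size at most 3, so the width is 3 − 1 = 2 and tw(G) ≤ 2. The edges 8–1–0–6–5–4–3–2–7–8 form a cycle, so G is not a tree and its treewidth is at least 2. Combining the bounds, tw(G) = 2.

Treewidth 2.
One such decomposition:
Bags: B1 = {0, 1, 8}  B2 = {0, 6, 8}  B3 = {5, 6, 8}  B4 = {4, 5, 8}  B5 = {3, 4, 8}  B6 = {2, 3, 8}  B7 = {2, 7, 8}
Tree: B1–B2, B2–B3, B3–B4, B4–B5, B5–B6, B6–B7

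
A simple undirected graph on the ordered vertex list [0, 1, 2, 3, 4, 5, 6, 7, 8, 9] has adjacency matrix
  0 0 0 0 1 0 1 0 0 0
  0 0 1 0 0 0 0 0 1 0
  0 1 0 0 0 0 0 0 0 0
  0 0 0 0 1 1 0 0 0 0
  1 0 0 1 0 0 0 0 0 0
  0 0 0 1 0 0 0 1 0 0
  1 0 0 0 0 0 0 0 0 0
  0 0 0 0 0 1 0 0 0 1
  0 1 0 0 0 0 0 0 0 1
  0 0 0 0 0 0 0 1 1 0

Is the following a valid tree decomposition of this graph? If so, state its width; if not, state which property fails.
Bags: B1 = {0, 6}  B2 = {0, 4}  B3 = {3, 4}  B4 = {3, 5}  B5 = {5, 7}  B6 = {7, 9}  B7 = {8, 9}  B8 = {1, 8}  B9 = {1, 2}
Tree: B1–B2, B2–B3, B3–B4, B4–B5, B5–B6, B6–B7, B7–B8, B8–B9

Yes; width 1.

Vertex coverage: the bags together contain {0, 1, 2, 3, 4, 5, 6, 7, 8, 9}, the full vertex set. Edge coverage: each edge of G has both endpoints in at least one bag. Running intersection: for every vertex, the bags containing it form a connected subtree. All three properties hold, so this is a valid tree decomposition of width max|bag| − 1 = 1, and hence tw(G) ≤ 1.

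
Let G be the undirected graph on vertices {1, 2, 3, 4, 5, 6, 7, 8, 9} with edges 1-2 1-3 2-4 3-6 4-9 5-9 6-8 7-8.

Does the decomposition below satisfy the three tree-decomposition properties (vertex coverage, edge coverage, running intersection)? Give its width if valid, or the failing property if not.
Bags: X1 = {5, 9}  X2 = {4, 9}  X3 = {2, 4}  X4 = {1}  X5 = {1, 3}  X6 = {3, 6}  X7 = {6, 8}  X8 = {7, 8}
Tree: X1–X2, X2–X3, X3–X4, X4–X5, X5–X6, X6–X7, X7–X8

A tree decomposition must satisfy three properties: every vertex lies in some bag; for every edge, both endpoints lie together in some bag; and for every vertex, the bags containing it form a connected subtree. Here edge (2,1) lies in no bag, so the decomposition is invalid.

No — edge (2,1) lies in no bag.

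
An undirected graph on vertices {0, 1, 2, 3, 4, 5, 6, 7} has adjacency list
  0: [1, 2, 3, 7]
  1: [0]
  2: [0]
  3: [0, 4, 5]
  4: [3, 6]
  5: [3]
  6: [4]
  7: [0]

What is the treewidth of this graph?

1

A width-1 tree decomposition is:
Bags: B1 = {0, 3}  B2 = {0, 7}  B3 = {3, 4}  B4 = {3, 5}  B5 = {4, 6}  B6 = {0, 2}  B7 = {0, 1}
Tree: B1–B2, B1–B3, B1–B4, B3–B5, B1–B6, B6–B7
The largest bag has 2 vertices, giving width 1; this decomposition certifies tw(G) ≤ 1. Since G has at least one edge (e.g. 0–3), it is not an edgeless graph, so tw(G) ≥ 1. Therefore the treewidth is 1.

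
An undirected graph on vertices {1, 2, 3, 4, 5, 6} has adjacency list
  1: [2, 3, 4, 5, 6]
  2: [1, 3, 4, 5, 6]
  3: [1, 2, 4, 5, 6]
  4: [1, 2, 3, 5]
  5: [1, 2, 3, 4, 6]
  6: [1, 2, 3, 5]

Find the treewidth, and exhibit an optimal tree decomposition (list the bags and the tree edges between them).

The largest bag has 5 vertices, giving width 4; this decomposition certifies tw(G) ≤ 4. For the lower bound, the 5 vertices {1, 2, 3, 4, 5} are pairwise adjacent, and any tree decomposition puts a clique entirely inside one bag — forcing width ≥ 4. The upper and lower bounds meet at 4, so that is the treewidth.

Treewidth 4.
Bags: B1 = {1, 2, 3, 5, 6}  B2 = {1, 2, 3, 4, 5}
Tree: B1–B2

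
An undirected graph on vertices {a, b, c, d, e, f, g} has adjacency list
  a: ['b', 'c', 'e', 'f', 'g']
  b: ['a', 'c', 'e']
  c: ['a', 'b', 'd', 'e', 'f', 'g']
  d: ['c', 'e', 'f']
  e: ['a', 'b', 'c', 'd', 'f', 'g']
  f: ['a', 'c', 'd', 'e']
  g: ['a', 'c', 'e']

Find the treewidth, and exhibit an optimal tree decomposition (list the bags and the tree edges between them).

Every bag has size at most 4, so the width is 4 − 1 = 3 and tw(G) ≤ 3. Conversely, {c, d, e, f} is a clique of size 4, and the vertices of any clique must share a bag in every tree decomposition; so some bag has ≥ 4 vertices and tw(G) ≥ 3. The upper and lower bounds meet at 3, so that is the treewidth.

Treewidth 3.
Bags: B1 = {a, c, e, g}  B2 = {a, b, c, e}  B3 = {a, c, e, f}  B4 = {c, d, e, f}
Tree: B1–B2, B2–B3, B3–B4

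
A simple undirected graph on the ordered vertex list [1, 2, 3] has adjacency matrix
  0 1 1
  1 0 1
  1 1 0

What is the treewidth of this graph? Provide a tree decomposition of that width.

With just one bag of size 3, the width is 3 − 1 = 2, so tw(G) ≤ 2. Conversely, {1, 2, 3} is a clique of size 3, and the vertices of any clique must share a bag in every tree decomposition; so some bag has ≥ 3 vertices and tw(G) ≥ 2. The upper and lower bounds meet at 2, so that is the treewidth.

Treewidth 2.
One such decomposition:
Bags: B1 = {1, 2, 3}
Tree: (single bag)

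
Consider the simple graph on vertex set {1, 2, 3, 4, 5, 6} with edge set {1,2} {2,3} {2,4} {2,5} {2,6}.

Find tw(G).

1

A width-1 tree decomposition is:
Bags: B1 = {2, 3}  B2 = {1, 2}  B3 = {2, 5}  B4 = {2, 6}  B5 = {2, 4}
Tree: B1–B2, B1–B3, B3–B4, B1–B5
Every bag has size at most 2, so the width is 2 − 1 = 1 and tw(G) ≤ 1. Any graph with an edge has treewidth ≥ 1, and G has the edge 3–2. Therefore the treewidth is 1.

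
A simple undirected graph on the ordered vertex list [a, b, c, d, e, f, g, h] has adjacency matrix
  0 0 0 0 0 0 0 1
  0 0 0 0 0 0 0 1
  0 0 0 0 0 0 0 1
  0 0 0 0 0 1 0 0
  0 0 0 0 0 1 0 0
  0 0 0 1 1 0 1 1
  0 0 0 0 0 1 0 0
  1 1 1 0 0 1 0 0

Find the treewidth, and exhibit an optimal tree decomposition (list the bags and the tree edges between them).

Treewidth 1.
One optimal decomposition is:
Bags: B1 = {f, h}  B2 = {f, g}  B3 = {c, h}  B4 = {e, f}  B5 = {b, h}  B6 = {d, f}  B7 = {a, h}
Tree: B1–B2, B1–B3, B1–B4, B3–B5, B2–B6, B1–B7

The largest bag has 2 vertices, giving width 1; this decomposition certifies tw(G) ≤ 1. Since G has at least one edge (e.g. h–f), it is not an edgeless graph, so tw(G) ≥ 1. Hence tw(G) = 1 exactly.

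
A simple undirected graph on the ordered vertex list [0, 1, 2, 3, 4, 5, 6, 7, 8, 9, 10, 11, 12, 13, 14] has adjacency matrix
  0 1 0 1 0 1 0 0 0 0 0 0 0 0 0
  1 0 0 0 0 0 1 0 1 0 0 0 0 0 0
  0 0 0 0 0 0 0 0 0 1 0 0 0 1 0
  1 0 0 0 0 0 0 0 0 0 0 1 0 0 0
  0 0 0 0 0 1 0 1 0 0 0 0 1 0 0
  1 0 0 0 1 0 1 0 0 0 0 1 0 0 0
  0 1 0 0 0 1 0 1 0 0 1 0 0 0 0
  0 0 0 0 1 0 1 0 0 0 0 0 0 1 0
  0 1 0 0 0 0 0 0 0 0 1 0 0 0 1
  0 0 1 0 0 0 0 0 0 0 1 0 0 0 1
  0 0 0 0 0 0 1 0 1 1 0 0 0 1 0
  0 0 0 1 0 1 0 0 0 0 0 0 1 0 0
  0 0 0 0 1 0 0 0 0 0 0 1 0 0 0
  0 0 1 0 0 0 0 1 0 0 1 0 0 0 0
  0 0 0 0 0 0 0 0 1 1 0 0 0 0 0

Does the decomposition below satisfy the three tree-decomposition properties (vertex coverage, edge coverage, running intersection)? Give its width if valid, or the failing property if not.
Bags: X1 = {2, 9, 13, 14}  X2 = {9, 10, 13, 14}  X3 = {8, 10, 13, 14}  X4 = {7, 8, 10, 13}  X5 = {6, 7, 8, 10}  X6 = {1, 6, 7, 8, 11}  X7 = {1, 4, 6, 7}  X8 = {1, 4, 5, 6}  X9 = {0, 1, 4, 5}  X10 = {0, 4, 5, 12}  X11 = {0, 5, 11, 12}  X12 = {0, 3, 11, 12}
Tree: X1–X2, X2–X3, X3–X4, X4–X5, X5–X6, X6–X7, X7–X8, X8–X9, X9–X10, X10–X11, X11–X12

A tree decomposition must satisfy three properties: every vertex lies in some bag; for every edge, both endpoints lie together in some bag; and for every vertex, the bags containing it form a connected subtree. Here bags containing vertex 11 are not connected in the tree, so the decomposition is invalid.

No — bags containing vertex 11 are not connected in the tree.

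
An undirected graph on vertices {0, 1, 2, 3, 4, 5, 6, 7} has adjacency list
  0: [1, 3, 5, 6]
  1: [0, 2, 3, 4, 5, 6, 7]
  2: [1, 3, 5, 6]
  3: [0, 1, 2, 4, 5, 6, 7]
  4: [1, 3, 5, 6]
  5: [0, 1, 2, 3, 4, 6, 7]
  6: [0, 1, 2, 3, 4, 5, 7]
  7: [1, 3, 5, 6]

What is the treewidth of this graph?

4

A width-4 tree decomposition is:
Bags: B1 = {1, 3, 4, 5, 6}  B2 = {1, 3, 5, 6, 7}  B3 = {0, 1, 3, 5, 6}  B4 = {1, 2, 3, 5, 6}
Tree: B1–B2, B2–B3, B3–B4
The largest bag has 5 vertices, giving width 4; this decomposition certifies tw(G) ≤ 4. For the lower bound, the 5 vertices {0, 1, 3, 5, 6} are pairwise adjacent, and any tree decomposition puts a clique entirely inside one bag — forcing width ≥ 4. The upper and lower bounds meet at 4, so that is the treewidth.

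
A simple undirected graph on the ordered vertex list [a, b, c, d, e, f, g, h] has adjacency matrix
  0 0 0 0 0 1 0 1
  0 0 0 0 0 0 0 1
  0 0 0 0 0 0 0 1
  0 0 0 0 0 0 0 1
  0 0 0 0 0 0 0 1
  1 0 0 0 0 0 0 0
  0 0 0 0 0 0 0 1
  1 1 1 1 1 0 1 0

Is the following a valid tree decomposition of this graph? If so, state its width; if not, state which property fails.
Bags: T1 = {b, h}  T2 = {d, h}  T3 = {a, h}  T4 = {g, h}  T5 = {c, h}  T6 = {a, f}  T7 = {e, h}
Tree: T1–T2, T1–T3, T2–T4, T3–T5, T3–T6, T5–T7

Checking the three conditions: (i) the bags cover all of {a, b, c, d, e, f, g, h}; (ii) for each edge, some bag contains both endpoints; (iii) the bags containing any fixed vertex form a subtree. All hold, so the decomposition is valid with width 2 − 1 = 1.

Yes; width 1.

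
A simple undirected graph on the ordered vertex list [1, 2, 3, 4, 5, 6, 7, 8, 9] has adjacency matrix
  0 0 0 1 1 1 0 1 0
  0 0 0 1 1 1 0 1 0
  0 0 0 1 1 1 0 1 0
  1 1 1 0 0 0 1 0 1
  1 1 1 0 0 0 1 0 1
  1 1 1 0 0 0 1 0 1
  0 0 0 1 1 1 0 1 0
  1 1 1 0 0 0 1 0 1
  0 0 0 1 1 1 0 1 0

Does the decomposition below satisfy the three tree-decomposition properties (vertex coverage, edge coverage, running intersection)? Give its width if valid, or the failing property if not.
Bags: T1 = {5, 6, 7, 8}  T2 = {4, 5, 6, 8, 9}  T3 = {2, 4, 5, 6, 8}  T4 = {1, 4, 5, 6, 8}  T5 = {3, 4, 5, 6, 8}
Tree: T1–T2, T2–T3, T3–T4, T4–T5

No — edge (4,7) lies in no bag.

A tree decomposition must satisfy three properties: every vertex lies in some bag; for every edge, both endpoints lie together in some bag; and for every vertex, the bags containing it form a connected subtree. Here edge (4,7) lies in no bag, so the decomposition is invalid.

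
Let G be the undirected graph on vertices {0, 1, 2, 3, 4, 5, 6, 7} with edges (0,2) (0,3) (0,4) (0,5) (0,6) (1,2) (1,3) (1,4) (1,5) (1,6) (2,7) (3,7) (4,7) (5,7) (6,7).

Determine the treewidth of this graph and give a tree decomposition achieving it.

The largest bag has 4 vertices, giving width 3; this decomposition certifies tw(G) ≤ 3. For the lower bound: the 4 vertex sets {0,4}, {6,7}, {1}, {5} are disjoint, each induces a connected subgraph, and every pair is joined by at least one edge of G. Contracting each set to a single vertex therefore yields K_{4} as a minor, and since treewidth is minor-monotone, tw(G) ≥ tw(K_{4}) = 3. Combining the bounds, tw(G) = 3.

Treewidth 3.
One optimal decomposition is:
Bags: B1 = {0, 1, 4, 7}  B2 = {0, 1, 6, 7}  B3 = {0, 1, 5, 7}  B4 = {0, 1, 2, 7}  B5 = {0, 1, 3, 7}
Tree: B1–B2, B2–B3, B3–B4, B4–B5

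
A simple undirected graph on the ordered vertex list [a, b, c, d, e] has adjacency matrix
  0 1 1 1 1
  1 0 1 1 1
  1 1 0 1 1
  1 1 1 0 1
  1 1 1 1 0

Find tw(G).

A width-4 tree decomposition is:
Bags: B1 = {a, b, c, d, e}
Tree: (single bag)
A single bag containing all 5 vertices is trivially a valid decomposition of width 4. Conversely, {a, b, c, d, e} is a clique of size 5, and the vertices of any clique must share a bag in every tree decomposition; so some bag has ≥ 5 vertices and tw(G) ≥ 4. Therefore the treewidth is 4.

4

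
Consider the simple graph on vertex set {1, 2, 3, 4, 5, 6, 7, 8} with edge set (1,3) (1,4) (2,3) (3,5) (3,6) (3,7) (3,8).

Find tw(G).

A width-1 tree decomposition is:
Bags: B1 = {1, 3}  B2 = {1, 4}  B3 = {3, 5}  B4 = {2, 3}  B5 = {3, 7}  B6 = {3, 6}  B7 = {3, 8}
Tree: B1–B2, B1–B3, B3–B4, B1–B5, B4–B6, B5–B7
Every bag has size at most 2, so the width is 2 − 1 = 1 and tw(G) ≤ 1. Any graph with an edge has treewidth ≥ 1, and G has the edge 3–1. The upper and lower bounds meet at 1, so that is the treewidth.

1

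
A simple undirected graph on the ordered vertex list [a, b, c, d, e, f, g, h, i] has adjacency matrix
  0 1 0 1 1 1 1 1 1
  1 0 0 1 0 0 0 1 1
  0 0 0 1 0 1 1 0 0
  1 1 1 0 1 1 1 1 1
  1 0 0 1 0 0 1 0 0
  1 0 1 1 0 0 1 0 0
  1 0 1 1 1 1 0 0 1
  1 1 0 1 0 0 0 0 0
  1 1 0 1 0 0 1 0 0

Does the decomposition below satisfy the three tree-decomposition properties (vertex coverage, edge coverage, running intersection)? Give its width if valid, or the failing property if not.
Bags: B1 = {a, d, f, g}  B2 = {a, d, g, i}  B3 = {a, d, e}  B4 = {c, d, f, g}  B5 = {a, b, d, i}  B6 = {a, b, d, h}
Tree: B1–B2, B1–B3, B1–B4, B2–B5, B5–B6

No — edge (g,e) lies in no bag.

A tree decomposition must satisfy three properties: every vertex lies in some bag; for every edge, both endpoints lie together in some bag; and for every vertex, the bags containing it form a connected subtree. Here edge (g,e) lies in no bag, so the decomposition is invalid.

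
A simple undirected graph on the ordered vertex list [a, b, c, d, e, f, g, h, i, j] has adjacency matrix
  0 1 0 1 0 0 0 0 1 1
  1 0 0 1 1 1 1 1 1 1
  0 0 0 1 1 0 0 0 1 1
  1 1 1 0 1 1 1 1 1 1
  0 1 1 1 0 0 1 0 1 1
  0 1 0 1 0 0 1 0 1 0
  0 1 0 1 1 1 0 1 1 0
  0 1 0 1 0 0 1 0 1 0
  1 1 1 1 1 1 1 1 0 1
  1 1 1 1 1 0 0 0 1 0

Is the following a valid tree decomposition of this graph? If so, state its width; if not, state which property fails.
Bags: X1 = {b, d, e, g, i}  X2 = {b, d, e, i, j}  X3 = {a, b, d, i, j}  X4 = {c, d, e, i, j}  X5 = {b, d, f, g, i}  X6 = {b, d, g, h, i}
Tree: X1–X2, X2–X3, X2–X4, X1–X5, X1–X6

Vertex coverage: the bags together contain {a, b, c, d, e, f, g, h, i, j}, the full vertex set. Edge coverage: each edge of G has both endpoints in at least one bag. Running intersection: for every vertex, the bags containing it form a connected subtree. All three properties hold, so this is a valid tree decomposition of width max|bag| − 1 = 4, and hence tw(G) ≤ 4.

Yes; width 4.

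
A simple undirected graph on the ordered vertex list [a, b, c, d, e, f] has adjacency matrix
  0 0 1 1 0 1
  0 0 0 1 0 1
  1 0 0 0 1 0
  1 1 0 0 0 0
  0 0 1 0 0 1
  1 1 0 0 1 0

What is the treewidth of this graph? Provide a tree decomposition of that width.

Treewidth 2.
One such decomposition:
Bags: B1 = {a, c, e}  B2 = {a, e, f}  B3 = {a, d, f}  B4 = {b, d, f}
Tree: B1–B2, B2–B3, B3–B4

Each bag holds 3 vertices, so the decomposition has width 2, which upper-bounds the treewidth. For the lower bound, G contains the cycle c–e–f–a–c, so G is not a forest; only forests have treewidth ≤ 1, hence tw(G) ≥ 2. The upper and lower bounds meet at 2, so that is the treewidth.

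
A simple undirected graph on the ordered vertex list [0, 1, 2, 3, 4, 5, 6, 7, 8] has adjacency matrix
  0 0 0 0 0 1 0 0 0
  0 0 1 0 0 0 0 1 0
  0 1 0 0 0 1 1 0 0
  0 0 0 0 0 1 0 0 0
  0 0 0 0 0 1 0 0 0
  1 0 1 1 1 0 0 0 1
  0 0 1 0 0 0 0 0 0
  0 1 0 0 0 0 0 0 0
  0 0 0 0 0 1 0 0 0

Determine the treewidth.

1

A width-1 tree decomposition is:
Bags: B1 = {2, 5}  B2 = {3, 5}  B3 = {2, 6}  B4 = {1, 2}  B5 = {1, 7}  B6 = {5, 8}  B7 = {4, 5}  B8 = {0, 5}
Tree: B1–B2, B1–B3, B3–B4, B4–B5, B1–B6, B1–B7, B7–B8
Every bag has size at most 2, so the width is 2 − 1 = 1 and tw(G) ≤ 1. G has an edge, so its treewidth is at least 1. Hence tw(G) = 1 exactly.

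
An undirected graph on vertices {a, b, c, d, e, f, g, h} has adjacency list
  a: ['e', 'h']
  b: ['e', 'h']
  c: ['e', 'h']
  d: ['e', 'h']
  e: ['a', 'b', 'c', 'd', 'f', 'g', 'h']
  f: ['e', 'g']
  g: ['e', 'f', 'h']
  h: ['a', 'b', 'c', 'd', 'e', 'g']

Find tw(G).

A width-2 tree decomposition is:
Bags: B1 = {b, e, h}  B2 = {c, e, h}  B3 = {a, e, h}  B4 = {d, e, h}  B5 = {e, g, h}  B6 = {e, f, g}
Tree: B1–B2, B1–B3, B1–B4, B3–B5, B5–B6
Every bag has size at most 3, so the width is 3 − 1 = 2 and tw(G) ≤ 2. On the other hand G contains the 3-clique {d, e, h}. A clique must lie in a single bag of any decomposition, so no decomposition can have width below 2. Combining the bounds, tw(G) = 2.

2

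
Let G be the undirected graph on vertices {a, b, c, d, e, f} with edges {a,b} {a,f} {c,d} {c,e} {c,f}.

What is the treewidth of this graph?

A width-1 tree decomposition is:
Bags: B1 = {c, f}  B2 = {c, d}  B3 = {a, f}  B4 = {a, b}  B5 = {c, e}
Tree: B1–B2, B1–B3, B3–B4, B2–B5
Every bag has size at most 2, so the width is 2 − 1 = 1 and tw(G) ≤ 1. Any graph with an edge has treewidth ≥ 1, and G has the edge f–c. Therefore the treewidth is 1.

1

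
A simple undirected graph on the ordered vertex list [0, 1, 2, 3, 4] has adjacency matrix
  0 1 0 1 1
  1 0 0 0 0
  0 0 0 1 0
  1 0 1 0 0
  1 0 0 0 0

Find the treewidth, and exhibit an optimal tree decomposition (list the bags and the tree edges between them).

Treewidth 1.
One optimal decomposition is:
Bags: B1 = {2, 3}  B2 = {0, 3}  B3 = {0, 1}  B4 = {0, 4}
Tree: B1–B2, B2–B3, B2–B4

The largest bag has 2 vertices, giving width 1; this decomposition certifies tw(G) ≤ 1. Any graph with an edge has treewidth ≥ 1, and G has the edge 3–2. Therefore the treewidth is 1.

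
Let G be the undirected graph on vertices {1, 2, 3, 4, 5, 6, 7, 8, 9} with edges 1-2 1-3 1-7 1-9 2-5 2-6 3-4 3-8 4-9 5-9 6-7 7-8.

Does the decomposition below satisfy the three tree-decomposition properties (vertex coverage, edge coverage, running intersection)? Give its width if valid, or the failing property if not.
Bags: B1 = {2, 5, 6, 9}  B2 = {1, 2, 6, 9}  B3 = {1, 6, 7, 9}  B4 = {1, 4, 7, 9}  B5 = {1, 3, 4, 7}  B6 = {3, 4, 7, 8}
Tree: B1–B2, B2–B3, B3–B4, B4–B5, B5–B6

Yes; width 3.

Every vertex of G appears in some bag (union = {1, 2, 3, 4, 5, 6, 7, 8, 9}); every edge is covered by a bag; and for each vertex v the set of bags containing v is connected in the bag tree. The decomposition is therefore valid. The largest bag has 4 vertices, so the width is 3.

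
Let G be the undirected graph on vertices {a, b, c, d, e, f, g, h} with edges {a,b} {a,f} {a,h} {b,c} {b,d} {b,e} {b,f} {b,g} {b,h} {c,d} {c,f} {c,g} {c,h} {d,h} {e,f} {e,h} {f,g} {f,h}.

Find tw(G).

3

A width-3 tree decomposition is:
Bags: B1 = {a, b, f, h}  B2 = {b, c, f, h}  B3 = {b, c, d, h}  B4 = {b, c, f, g}  B5 = {b, e, f, h}
Tree: B1–B2, B2–B3, B2–B4, B2–B5
The largest bag has 4 vertices, giving width 3; this decomposition certifies tw(G) ≤ 3. On the other hand G contains the 4-clique {b, c, d, h}. A clique must lie in a single bag of any decomposition, so no decomposition can have width below 3. The upper and lower bounds meet at 3, so that is the treewidth.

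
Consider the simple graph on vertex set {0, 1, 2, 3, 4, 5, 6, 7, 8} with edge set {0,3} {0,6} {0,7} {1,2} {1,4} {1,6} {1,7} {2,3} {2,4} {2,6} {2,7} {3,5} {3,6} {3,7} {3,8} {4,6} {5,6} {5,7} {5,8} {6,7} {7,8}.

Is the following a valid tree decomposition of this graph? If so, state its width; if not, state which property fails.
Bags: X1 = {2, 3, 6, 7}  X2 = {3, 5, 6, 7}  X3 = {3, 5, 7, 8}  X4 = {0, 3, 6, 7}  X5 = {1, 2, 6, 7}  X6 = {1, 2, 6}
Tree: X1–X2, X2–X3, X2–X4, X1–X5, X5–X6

A tree decomposition must satisfy three properties: every vertex lies in some bag; for every edge, both endpoints lie together in some bag; and for every vertex, the bags containing it form a connected subtree. Here vertex 4 appears in no bag, so the decomposition is invalid.

No — vertex 4 appears in no bag.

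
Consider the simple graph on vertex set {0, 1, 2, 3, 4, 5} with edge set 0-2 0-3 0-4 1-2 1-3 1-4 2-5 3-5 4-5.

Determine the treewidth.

3

A width-3 tree decomposition is:
Bags: B1 = {2, 3, 4, 5}  B2 = {1, 2, 3, 4}  B3 = {0, 2, 3, 4}
Tree: B1–B2, B2–B3
The largest bag has 4 vertices, giving width 3; this decomposition certifies tw(G) ≤ 3. For the lower bound: the 4 vertex sets {2,5}, {1,3}, {4}, {0} are disjoint, each induces a connected subgraph, and every pair is joined by at least one edge of G. Contracting each set to a single vertex therefore yields K_{4} as a minor, and since treewidth is minor-monotone, tw(G) ≥ tw(K_{4}) = 3. Hence tw(G) = 3 exactly.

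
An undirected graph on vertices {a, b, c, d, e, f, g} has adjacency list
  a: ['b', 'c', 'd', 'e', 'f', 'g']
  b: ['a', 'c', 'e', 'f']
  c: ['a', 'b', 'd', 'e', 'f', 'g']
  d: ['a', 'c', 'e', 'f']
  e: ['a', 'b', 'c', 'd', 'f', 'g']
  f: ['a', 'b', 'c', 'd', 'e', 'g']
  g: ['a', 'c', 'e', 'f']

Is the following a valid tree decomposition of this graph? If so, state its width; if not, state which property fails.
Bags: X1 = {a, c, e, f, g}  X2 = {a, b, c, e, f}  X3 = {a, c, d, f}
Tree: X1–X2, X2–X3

No — edge (e,d) lies in no bag.

A tree decomposition must satisfy three properties: every vertex lies in some bag; for every edge, both endpoints lie together in some bag; and for every vertex, the bags containing it form a connected subtree. Here edge (e,d) lies in no bag, so the decomposition is invalid.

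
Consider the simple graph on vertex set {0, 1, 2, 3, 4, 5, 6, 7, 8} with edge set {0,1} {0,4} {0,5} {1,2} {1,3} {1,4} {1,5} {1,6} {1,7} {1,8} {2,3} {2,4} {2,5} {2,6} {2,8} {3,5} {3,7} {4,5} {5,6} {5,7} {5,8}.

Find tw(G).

A width-3 tree decomposition is:
Bags: B1 = {1, 2, 3, 5}  B2 = {1, 2, 5, 6}  B3 = {1, 2, 4, 5}  B4 = {1, 2, 5, 8}  B5 = {0, 1, 4, 5}  B6 = {1, 3, 5, 7}
Tree: B1–B2, B1–B3, B3–B4, B3–B5, B1–B6
Each bag holds 4 vertices, so the decomposition has width 3, which upper-bounds the treewidth. For the lower bound, the 4 vertices {0, 1, 4, 5} are pairwise adjacent, and any tree decomposition puts a clique entirely inside one bag — forcing width ≥ 3. Therefore the treewidth is 3.

3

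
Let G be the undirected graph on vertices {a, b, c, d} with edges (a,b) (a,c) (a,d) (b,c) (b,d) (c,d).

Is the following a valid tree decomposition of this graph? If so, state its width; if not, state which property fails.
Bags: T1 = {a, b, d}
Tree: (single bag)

A tree decomposition must satisfy three properties: every vertex lies in some bag; for every edge, both endpoints lie together in some bag; and for every vertex, the bags containing it form a connected subtree. Here vertex c appears in no bag, so the decomposition is invalid.

No — vertex c appears in no bag.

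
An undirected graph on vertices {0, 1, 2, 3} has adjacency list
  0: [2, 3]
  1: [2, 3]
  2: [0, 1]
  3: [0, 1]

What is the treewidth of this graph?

A width-2 tree decomposition is:
Bags: B1 = {1, 2, 3}  B2 = {0, 2, 3}
Tree: B1–B2
The largest bag has 3 vertices, giving width 2; this decomposition certifies tw(G) ≤ 2. For the lower bound, G contains the cycle 2–1–3–0–2, so G is not a forest; only forests have treewidth ≤ 1, hence tw(G) ≥ 2. Therefore the treewidth is 2.

2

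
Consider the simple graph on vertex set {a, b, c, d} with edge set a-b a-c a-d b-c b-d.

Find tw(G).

2

A width-2 tree decomposition is:
Bags: B1 = {a, b, d}  B2 = {a, b, c}
Tree: B1–B2
Each bag holds 3 vertices, so the decomposition has width 2, which upper-bounds the treewidth. On the other hand G contains the 3-clique {a, b, d}. A clique must lie in a single bag of any decomposition, so no decomposition can have width below 2. The upper and lower bounds meet at 2, so that is the treewidth.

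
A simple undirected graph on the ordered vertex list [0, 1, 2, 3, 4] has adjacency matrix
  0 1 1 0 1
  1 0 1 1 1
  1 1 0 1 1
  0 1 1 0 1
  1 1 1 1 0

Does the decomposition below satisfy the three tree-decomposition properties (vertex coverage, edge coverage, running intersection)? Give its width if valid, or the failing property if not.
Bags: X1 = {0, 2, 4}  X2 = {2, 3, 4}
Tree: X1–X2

No — vertex 1 appears in no bag.

A tree decomposition must satisfy three properties: every vertex lies in some bag; for every edge, both endpoints lie together in some bag; and for every vertex, the bags containing it form a connected subtree. Here vertex 1 appears in no bag, so the decomposition is invalid.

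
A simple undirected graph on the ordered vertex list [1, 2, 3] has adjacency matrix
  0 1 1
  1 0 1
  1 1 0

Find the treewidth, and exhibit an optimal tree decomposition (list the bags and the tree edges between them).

With just one bag of size 3, the width is 3 − 1 = 2, so tw(G) ≤ 2. For the lower bound, the 3 vertices {1, 2, 3} are pairwise adjacent, and any tree decomposition puts a clique entirely inside one bag — forcing width ≥ 2. Combining the bounds, tw(G) = 2.

Treewidth 2.
One optimal decomposition is:
Bags: B1 = {1, 2, 3}
Tree: (single bag)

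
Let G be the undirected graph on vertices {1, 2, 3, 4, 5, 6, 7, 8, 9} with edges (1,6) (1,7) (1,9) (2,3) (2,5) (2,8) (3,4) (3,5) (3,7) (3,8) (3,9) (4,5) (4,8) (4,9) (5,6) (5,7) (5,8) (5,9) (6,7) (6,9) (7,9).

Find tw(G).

3

A width-3 tree decomposition is:
Bags: B1 = {3, 5, 7, 9}  B2 = {5, 6, 7, 9}  B3 = {1, 6, 7, 9}  B4 = {3, 4, 5, 9}  B5 = {3, 4, 5, 8}  B6 = {2, 3, 5, 8}
Tree: B1–B2, B2–B3, B1–B4, B4–B5, B5–B6
Each bag holds 4 vertices, so the decomposition has width 3, which upper-bounds the treewidth. Conversely, {1, 6, 7, 9} is a clique of size 4, and the vertices of any clique must share a bag in every tree decomposition; so some bag has ≥ 4 vertices and tw(G) ≥ 3. Hence tw(G) = 3 exactly.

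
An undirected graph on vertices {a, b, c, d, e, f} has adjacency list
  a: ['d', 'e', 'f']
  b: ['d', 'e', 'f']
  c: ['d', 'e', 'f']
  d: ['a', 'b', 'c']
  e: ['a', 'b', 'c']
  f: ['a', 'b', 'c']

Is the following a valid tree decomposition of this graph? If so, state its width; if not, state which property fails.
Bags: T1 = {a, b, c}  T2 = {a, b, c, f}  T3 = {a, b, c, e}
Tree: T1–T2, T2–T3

A tree decomposition must satisfy three properties: every vertex lies in some bag; for every edge, both endpoints lie together in some bag; and for every vertex, the bags containing it form a connected subtree. Here vertex d appears in no bag, so the decomposition is invalid.

No — vertex d appears in no bag.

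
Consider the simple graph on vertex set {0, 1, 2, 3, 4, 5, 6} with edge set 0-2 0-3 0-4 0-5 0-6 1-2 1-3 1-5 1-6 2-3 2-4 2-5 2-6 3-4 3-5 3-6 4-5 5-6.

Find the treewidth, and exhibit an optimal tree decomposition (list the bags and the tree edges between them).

Treewidth 4.
One optimal decomposition is:
Bags: B1 = {0, 2, 3, 4, 5}  B2 = {0, 2, 3, 5, 6}  B3 = {1, 2, 3, 5, 6}
Tree: B1–B2, B2–B3

The largest bag has 5 vertices, giving width 4; this decomposition certifies tw(G) ≤ 4. On the other hand G contains the 5-clique {0, 2, 3, 4, 5}. A clique must lie in a single bag of any decomposition, so no decomposition can have width below 4. Therefore the treewidth is 4.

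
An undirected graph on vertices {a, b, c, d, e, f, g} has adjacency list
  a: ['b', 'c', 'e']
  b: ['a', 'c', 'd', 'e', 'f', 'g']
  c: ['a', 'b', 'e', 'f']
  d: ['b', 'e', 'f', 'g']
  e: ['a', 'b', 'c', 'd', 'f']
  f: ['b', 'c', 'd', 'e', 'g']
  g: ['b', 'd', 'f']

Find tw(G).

3

A width-3 tree decomposition is:
Bags: B1 = {b, c, e, f}  B2 = {b, d, e, f}  B3 = {a, b, c, e}  B4 = {b, d, f, g}
Tree: B1–B2, B1–B3, B2–B4
Every bag has size at most 4, so the width is 4 − 1 = 3 and tw(G) ≤ 3. For the lower bound, the 4 vertices {a, b, c, e} are pairwise adjacent, and any tree decomposition puts a clique entirely inside one bag — forcing width ≥ 3. Therefore the treewidth is 3.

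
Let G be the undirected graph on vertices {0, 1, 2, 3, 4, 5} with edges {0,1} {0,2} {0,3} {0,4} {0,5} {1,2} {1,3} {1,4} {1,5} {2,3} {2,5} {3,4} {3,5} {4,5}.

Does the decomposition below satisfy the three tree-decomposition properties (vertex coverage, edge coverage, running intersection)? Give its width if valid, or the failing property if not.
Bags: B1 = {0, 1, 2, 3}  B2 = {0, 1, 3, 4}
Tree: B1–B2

No — vertex 5 appears in no bag.

A tree decomposition must satisfy three properties: every vertex lies in some bag; for every edge, both endpoints lie together in some bag; and for every vertex, the bags containing it form a connected subtree. Here vertex 5 appears in no bag, so the decomposition is invalid.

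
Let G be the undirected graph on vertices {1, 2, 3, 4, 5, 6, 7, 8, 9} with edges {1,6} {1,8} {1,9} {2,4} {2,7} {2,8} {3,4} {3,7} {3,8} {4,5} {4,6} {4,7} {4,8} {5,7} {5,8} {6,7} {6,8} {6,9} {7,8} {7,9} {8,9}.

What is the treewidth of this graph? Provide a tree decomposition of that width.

Each bag holds 4 vertices, so the decomposition has width 3, which upper-bounds the treewidth. Conversely, {1, 6, 8, 9} is a clique of size 4, and the vertices of any clique must share a bag in every tree decomposition; so some bag has ≥ 4 vertices and tw(G) ≥ 3. Hence tw(G) = 3 exactly.

Treewidth 3.
One optimal decomposition is:
Bags: B1 = {6, 7, 8, 9}  B2 = {1, 6, 8, 9}  B3 = {4, 6, 7, 8}  B4 = {3, 4, 7, 8}  B5 = {2, 4, 7, 8}  B6 = {4, 5, 7, 8}
Tree: B1–B2, B1–B3, B3–B4, B3–B5, B4–B6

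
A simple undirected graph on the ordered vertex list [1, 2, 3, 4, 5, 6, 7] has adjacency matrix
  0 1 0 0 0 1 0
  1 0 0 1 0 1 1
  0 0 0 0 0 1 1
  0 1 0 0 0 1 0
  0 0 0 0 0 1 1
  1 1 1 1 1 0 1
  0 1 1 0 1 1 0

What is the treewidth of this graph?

2

A width-2 tree decomposition is:
Bags: B1 = {2, 6, 7}  B2 = {3, 6, 7}  B3 = {2, 4, 6}  B4 = {5, 6, 7}  B5 = {1, 2, 6}
Tree: B1–B2, B1–B3, B2–B4, B1–B5
Every bag has size at most 3, so the width is 3 − 1 = 2 and tw(G) ≤ 2. For the lower bound, the 3 vertices {1, 2, 6} are pairwise adjacent, and any tree decomposition puts a clique entirely inside one bag — forcing width ≥ 2. Combining the bounds, tw(G) = 2.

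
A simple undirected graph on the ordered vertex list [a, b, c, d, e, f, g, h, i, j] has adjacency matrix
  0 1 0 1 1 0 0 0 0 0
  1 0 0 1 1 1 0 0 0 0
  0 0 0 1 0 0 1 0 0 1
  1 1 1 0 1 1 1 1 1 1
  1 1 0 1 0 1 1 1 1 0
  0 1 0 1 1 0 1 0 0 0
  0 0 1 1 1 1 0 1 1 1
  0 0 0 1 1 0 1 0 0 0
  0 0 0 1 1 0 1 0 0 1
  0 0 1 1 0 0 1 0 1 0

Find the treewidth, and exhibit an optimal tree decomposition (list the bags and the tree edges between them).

Every bag has size at most 4, so the width is 4 − 1 = 3 and tw(G) ≤ 3. Conversely, {c, d, g, j} is a clique of size 4, and the vertices of any clique must share a bag in every tree decomposition; so some bag has ≥ 4 vertices and tw(G) ≥ 3. Hence tw(G) = 3 exactly.

Treewidth 3.
Bags: B1 = {d, e, g, h}  B2 = {d, e, f, g}  B3 = {b, d, e, f}  B4 = {d, e, g, i}  B5 = {d, g, i, j}  B6 = {c, d, g, j}  B7 = {a, b, d, e}
Tree: B1–B2, B2–B3, B2–B4, B4–B5, B5–B6, B3–B7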